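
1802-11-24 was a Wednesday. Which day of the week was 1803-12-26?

November 1802: 30 − 24 = 6 days remain.
Then 12 full months totalling 365 days.
December 1–26, 1803: 26 days.
Total: 6 + 365 + 26 = 397 days.
397 mod 7 = 5, so 5 days after Wednesday is Monday.

Monday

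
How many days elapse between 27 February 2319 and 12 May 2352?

12128

From February 27, 2319 to February 27, 2352: 33 years, of which 8 contain a Feb 29 — 25×365 + 8×366 = 12053 days.
February 2352: 29 − 27 = 2 days remain (2352 is a leap year, so February has 29 days).
Then March (31), April (30): 31 + 30 = 61 days.
May 1–12, 2352: 12 days.
Residual: 75 days.
Total: 12128 days.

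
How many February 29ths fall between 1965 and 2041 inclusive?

19

Years divisible by 4: 1968, 1972, …, 2040 — 19 in all.
2000 is divisible by 400, so still leap.
No century exceptions apply. Count: 19.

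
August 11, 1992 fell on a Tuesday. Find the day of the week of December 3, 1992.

August 1992: 31 − 11 = 20 days remain.
Then September (30), October (31), November (30): 30 + 31 + 30 = 91 days.
December 1–3, 1992: 3 days.
Total: 20 + 91 + 3 = 114 days.
114 mod 7 = 2, so 2 days after Tuesday is Thursday.

Thursday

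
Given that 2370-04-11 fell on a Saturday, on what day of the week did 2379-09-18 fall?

Day-of-year of April 11, 2370: 101.
Day-of-year of September 18, 2379: 261.
2370 has 365 days, so 365 − 101 = 264 days remain in 2370.
Full years 2371–2378: 6 common + 2 leap = 6×365 + 2×366 = 2922 days.
Total: 264 + 2922 + 261 = 3447 days.
3447 mod 7 = 3, so 3 days after Saturday is Tuesday.

Tuesday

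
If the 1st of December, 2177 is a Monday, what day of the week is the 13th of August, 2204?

Day-of-year of December 1, 2177: 335.
Day-of-year of August 13, 2204: 226.
2177 has 365 days, so 365 − 335 = 30 days remain in 2177.
Full years 2178–2203: 21 common + 5 leap = 21×365 + 5×366 = 9495 days.
Total: 30 + 9495 + 226 = 9751 days.
9751 is a multiple of 7, so the 13th of August, 2204 falls on the same weekday: Monday.

Monday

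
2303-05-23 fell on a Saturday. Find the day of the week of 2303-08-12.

May 2303: 31 − 23 = 8 days remain.
Then June (30), July (31): 30 + 31 = 61 days.
August 1–12, 2303: 12 days.
Total: 8 + 61 + 12 = 81 days.
81 mod 7 = 4, so 4 days after Saturday is Wednesday.

Wednesday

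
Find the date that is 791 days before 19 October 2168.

20 August 2166

Count 791 days before October 19, 2168:
August 2166: 31 − 20 = 11 days remain.
Then 25 full months totalling 761 days.
October 1–19, 2168: 19 days.
Total: 11 + 761 + 19 = 791 days.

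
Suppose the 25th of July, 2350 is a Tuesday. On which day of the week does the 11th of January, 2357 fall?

Friday

Day-of-year of July 25, 2350: 206.
Day-of-year of January 11, 2357: 11.
2350 has 365 days, so 365 − 206 = 159 days remain in 2350.
Full years: 2351: 365; 2352: 366; 2353: 365; 2354: 365; 2355: 365; 2356: 366. Sum = 2192.
Total: 159 + 2192 + 11 = 2362 days.
2362 mod 7 = 3, so 3 days after Tuesday is Friday.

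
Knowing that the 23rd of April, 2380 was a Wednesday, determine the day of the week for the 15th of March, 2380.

Count forward from the earlier date (March 15, 2380) to the later (April 23, 2380):
March 2380: 31 − 15 = 16 days remain.
April 1–23, 2380: 23 days.
Total: 16 + 23 = 39 days.
39 mod 7 = 4, so 4 days before Wednesday is Saturday.

Saturday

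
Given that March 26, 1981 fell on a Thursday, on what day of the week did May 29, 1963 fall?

Count forward from the earlier date (May 29, 1963) to the later (March 26, 1981):
Day-of-year of May 29, 1963: 149.
Day-of-year of March 26, 1981: 85.
1963 has 365 days, so 365 − 149 = 216 days remain in 1963.
Full years 1964–1980: 12 common + 5 leap = 12×365 + 5×366 = 6210 days.
Total: 216 + 6210 + 85 = 6511 days.
6511 mod 7 = 1, so 1 day before Thursday is Wednesday.

Wednesday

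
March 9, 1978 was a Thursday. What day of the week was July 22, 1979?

Day-of-year of March 9, 1978: 68.
Day-of-year of July 22, 1979: 203.
1978 has 365 days, so 365 − 68 = 297 days remain in 1978.
Total: 297 + 203 = 500 days.
500 mod 7 = 3, so 3 days after Thursday is Sunday.

Sunday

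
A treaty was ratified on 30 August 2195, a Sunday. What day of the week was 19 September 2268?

From August 30, 2195 to August 30, 2268: 73 years, of which 18 contain a Feb 29 — 55×365 + 18×366 = 26663 days.
(2200 is not a leap year (divisible by 100 but not 400).)
August 2268: 31 − 30 = 1 day remains.
September 1–19, 2268: 19 days.
Residual: 20 days.
Total: 26683 days.
26683 mod 7 = 6, so 6 days after Sunday is Saturday.

Saturday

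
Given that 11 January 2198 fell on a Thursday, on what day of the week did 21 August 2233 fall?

Day-of-year of January 11, 2198: 11.
Day-of-year of August 21, 2233: 233.
2198 has 365 days, so 365 − 11 = 354 days remain in 2198.
Full years 2199–2232: 26 common + 8 leap = 26×365 + 8×366 = 12418 days.
Total: 354 + 12418 + 233 = 13005 days.
13005 mod 7 = 6, so 6 days after Thursday is Wednesday.

Wednesday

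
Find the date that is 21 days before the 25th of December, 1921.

the 4th of December, 1921

Count 21 days before December 25, 1921:
Within December 1921: 25 − 4 = 21 days.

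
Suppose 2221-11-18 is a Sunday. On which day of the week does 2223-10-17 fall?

Friday

November 2221: 30 − 18 = 12 days remain.
Then 22 full months totalling 669 days.
October 1–17, 2223: 17 days.
Total: 12 + 669 + 17 = 698 days.
698 mod 7 = 5, so 5 days after Sunday is Friday.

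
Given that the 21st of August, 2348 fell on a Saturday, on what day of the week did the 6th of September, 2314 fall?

Sunday

Count forward from the earlier date (September 6, 2314) to the later (August 21, 2348):
Day-of-year of September 6, 2314: 249.
Day-of-year of August 21, 2348: 234.
2314 has 365 days, so 365 − 249 = 116 days remain in 2314.
Full years 2315–2347: 25 common + 8 leap = 25×365 + 8×366 = 12053 days.
Total: 116 + 12053 + 234 = 12403 days.
12403 mod 7 = 6, so 6 days before Saturday is Sunday.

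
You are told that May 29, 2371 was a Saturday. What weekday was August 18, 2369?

Monday

Count forward from the earlier date (August 18, 2369) to the later (May 29, 2371):
August 2369: 31 − 18 = 13 days remain.
Then 20 full months totalling 607 days.
May 1–29, 2371: 29 days.
Total: 13 + 607 + 29 = 649 days.
649 mod 7 = 5, so 5 days before Saturday is Monday.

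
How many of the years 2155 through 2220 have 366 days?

Years divisible by 4: 2156, 2160, …, 2220 — 17 in all.
Of these, 2200 is divisible by 100 but not 400, so not leap.
Leap years: 17 − 1 = 16.

16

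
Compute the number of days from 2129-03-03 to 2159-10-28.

11196

Day-of-year of March 3, 2129: 62.
Day-of-year of October 28, 2159: 301.
2129 has 365 days, so 365 − 62 = 303 days remain in 2129.
Full years 2130–2158: 22 common + 7 leap = 22×365 + 7×366 = 10592 days.
Total: 303 + 10592 + 301 = 11196 days.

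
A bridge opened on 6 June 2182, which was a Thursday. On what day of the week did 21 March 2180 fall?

Tuesday

Count forward from the earlier date (March 21, 2180) to the later (June 6, 2182):
March 2180: 31 − 21 = 10 days remain.
Then 26 full months totalling 791 days.
June 1–6, 2182: 6 days.
Total: 10 + 791 + 6 = 807 days.
807 mod 7 = 2, so 2 days before Thursday is Tuesday.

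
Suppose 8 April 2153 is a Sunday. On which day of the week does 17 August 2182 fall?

From April 8, 2153 to April 8, 2182: 29 years, of which 7 contain a Feb 29 — 22×365 + 7×366 = 10592 days.
April 2182: 30 − 8 = 22 days remain.
Then May (31), June (30), July (31): 31 + 30 + 31 = 92 days.
August 1–17, 2182: 17 days.
Residual: 131 days.
Total: 10723 days.
10723 mod 7 = 6, so 6 days after Sunday is Saturday.

Saturday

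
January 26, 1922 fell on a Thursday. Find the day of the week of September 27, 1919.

Count forward from the earlier date (September 27, 1919) to the later (January 26, 1922):
September 27, 1919 → September 27, 1920: 366 days (1920 is a leap year).
September 27, 1920 → September 27, 1921: 365 days.
September 1921: 30 − 27 = 3 days remain.
Then October (31), November (30), December (31): 31 + 30 + 31 = 92 days.
January 1–26, 1922: 26 days.
Residual: 121 days.
Total: 852 days.
852 mod 7 = 5, so 5 days before Thursday is Saturday.

Saturday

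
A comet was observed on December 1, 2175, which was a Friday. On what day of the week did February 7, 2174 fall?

Monday

Count forward from the earlier date (February 7, 2174) to the later (December 1, 2175):
February 2174: 28 − 7 = 21 days remain (2174 is not a leap year, so February has 28 days).
Then 21 full months totalling 640 days.
December 1, 2175: 1 day.
Total: 21 + 640 + 1 = 662 days.
662 mod 7 = 4, so 4 days before Friday is Monday.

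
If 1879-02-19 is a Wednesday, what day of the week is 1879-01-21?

Count forward from the earlier date (January 21, 1879) to the later (February 19, 1879):
January 1879: 31 − 21 = 10 days remain.
February 1–19, 1879: 19 days (1879 is not a leap year).
Total: 10 + 19 = 29 days.
29 mod 7 = 1, so 1 day before Wednesday is Tuesday.

Tuesday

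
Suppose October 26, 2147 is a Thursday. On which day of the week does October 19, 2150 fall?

Monday

October 26, 2147 → October 26, 2148: 366 days (2148 is a leap year).
October 26, 2148 → October 26, 2149: 365 days.
October 2149: 31 − 26 = 5 days remain.
Then 11 full months totalling 334 days.
October 1–19, 2150: 19 days.
Residual: 358 days.
Total: 1089 days.
1089 mod 7 = 4, so 4 days after Thursday is Monday.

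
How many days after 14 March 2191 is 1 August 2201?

3792

Day-of-year of March 14, 2191: 73.
Day-of-year of August 1, 2201: 213.
2191 has 365 days, so 365 − 73 = 292 days remain in 2191.
Full years 2192–2200: 7 common + 2 leap = 7×365 + 2×366 = 3287 days.
Total: 292 + 3287 + 213 = 3792 days.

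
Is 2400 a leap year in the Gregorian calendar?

2400 is a leap year (divisible by 400).

Yes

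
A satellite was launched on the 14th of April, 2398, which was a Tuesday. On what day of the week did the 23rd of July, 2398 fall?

Thursday

April 2398: 30 − 14 = 16 days remain.
Then May (31), June (30): 31 + 30 = 61 days.
July 1–23, 2398: 23 days.
Total: 16 + 61 + 23 = 100 days.
100 mod 7 = 2, so 2 days after Tuesday is Thursday.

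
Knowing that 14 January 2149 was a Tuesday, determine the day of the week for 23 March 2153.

January 14, 2149 → January 14, 2150: 365 days.
January 14, 2150 → January 14, 2151: 365 days.
January 14, 2151 → January 14, 2152: 365 days.
January 14, 2152 → January 14, 2153: 366 days (2152 is a leap year).
January 2153: 31 − 14 = 17 days remain.
Then February 2153 (28): 28 days.
March 1–23, 2153: 23 days.
Residual: 68 days.
Total: 1529 days.
1529 mod 7 = 3, so 3 days after Tuesday is Friday.

Friday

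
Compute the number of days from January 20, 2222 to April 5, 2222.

January 2222: 31 − 20 = 11 days remain.
Then February 2222 (28), March (31): 28 + 31 = 59 days.
April 1–5, 2222: 5 days.
Total: 11 + 59 + 5 = 75 days.

75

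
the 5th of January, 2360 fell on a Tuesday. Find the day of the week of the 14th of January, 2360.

Thursday

Within January 2360: 14 − 5 = 9 days.
9 mod 7 = 2, so 2 days after Tuesday is Thursday.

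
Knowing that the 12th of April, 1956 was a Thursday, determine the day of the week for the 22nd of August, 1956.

April 1956: 30 − 12 = 18 days remain.
Then May (31), June (30), July (31): 31 + 30 + 31 = 92 days.
August 1–22, 1956: 22 days.
Total: 18 + 92 + 22 = 132 days.
132 mod 7 = 6, so 6 days after Thursday is Wednesday.

Wednesday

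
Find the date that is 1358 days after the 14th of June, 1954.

the 3rd of March, 1958

Count 1358 days after June 14, 1954:
June 14, 1954 → June 14, 1955: 365 days.
June 14, 1955 → June 14, 1956: 366 days (1956 is a leap year).
June 14, 1956 → June 14, 1957: 365 days.
June 1957: 30 − 14 = 16 days remain.
Then July (31), August (31), September (30), October (31), November (30), December (31), January (31), February 1958 (28): 31 + 31 + 30 + 31 + 30 + 31 + 31 + 28 = 243 days.
March 1–3, 1958: 3 days.
Residual: 262 days.
Total: 1358 days.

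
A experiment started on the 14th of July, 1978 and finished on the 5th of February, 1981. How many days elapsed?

937

Day-of-year of July 14, 1978: 195.
Day-of-year of February 5, 1981: 36.
1978 has 365 days, so 365 − 195 = 170 days remain in 1978.
Full years: 1979: 365; 1980: 366. Sum = 731.
Total: 170 + 731 + 36 = 937 days.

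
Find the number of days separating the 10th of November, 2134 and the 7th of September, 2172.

Day-of-year of November 10, 2134: 314.
Day-of-year of September 7, 2172: 251.
2134 has 365 days, so 365 − 314 = 51 days remain in 2134.
Full years 2135–2171: 28 common + 9 leap = 28×365 + 9×366 = 13514 days.
Total: 51 + 13514 + 251 = 13816 days.

13816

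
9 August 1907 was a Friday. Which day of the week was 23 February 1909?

Tuesday

August 1907: 31 − 9 = 22 days remain.
Then 17 full months totalling 519 days.
February 1–23, 1909: 23 days (1909 is not a leap year).
Total: 22 + 519 + 23 = 564 days.
564 mod 7 = 4, so 4 days after Friday is Tuesday.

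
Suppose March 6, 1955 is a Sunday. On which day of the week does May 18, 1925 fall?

Count forward from the earlier date (May 18, 1925) to the later (March 6, 1955):
From May 18, 1925 to May 18, 1954: 29 years, of which 7 contain a Feb 29 — 22×365 + 7×366 = 10592 days.
May 1954: 31 − 18 = 13 days remain.
Then 9 full months totalling 273 days.
March 1–6, 1955: 6 days.
Residual: 292 days.
Total: 10884 days.
10884 mod 7 = 6, so 6 days before Sunday is Monday.

Monday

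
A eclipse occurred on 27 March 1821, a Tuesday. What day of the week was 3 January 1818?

Saturday

Count forward from the earlier date (January 3, 1818) to the later (March 27, 1821):
Day-of-year of January 3, 1818: 3.
Day-of-year of March 27, 1821: 86.
1818 has 365 days, so 365 − 3 = 362 days remain in 1818.
Full years: 1819: 365; 1820: 366. Sum = 731.
Total: 362 + 731 + 86 = 1179 days.
1179 mod 7 = 3, so 3 days before Tuesday is Saturday.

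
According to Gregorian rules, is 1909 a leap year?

1909 is not a leap year.

No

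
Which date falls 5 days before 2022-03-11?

2022-03-06

Count 5 days before March 11, 2022:
Within March 2022: 11 − 6 = 5 days.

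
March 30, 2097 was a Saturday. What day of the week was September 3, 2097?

March 2097: 31 − 30 = 1 day remains.
Then April (30), May (31), June (30), July (31), August (31): 30 + 31 + 30 + 31 + 31 = 153 days.
September 1–3, 2097: 3 days.
Total: 1 + 153 + 3 = 157 days.
157 mod 7 = 3, so 3 days after Saturday is Tuesday.

Tuesday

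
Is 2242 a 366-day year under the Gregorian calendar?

2242 is not a leap year.

No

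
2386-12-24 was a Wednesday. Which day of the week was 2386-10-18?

Saturday

Count forward from the earlier date (October 18, 2386) to the later (December 24, 2386):
October 2386: 31 − 18 = 13 days remain.
Then November (30): 30 days.
December 1–24, 2386: 24 days.
Total: 13 + 30 + 24 = 67 days.
67 mod 7 = 4, so 4 days before Wednesday is Saturday.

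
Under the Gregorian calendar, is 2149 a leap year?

No

2149 is not a leap year.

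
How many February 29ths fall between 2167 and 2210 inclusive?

10

Years divisible by 4 in [2167, 2210]: 2168, 2172, 2176, 2180, 2184, 2188, 2192, 2196, 2200, 2204, 2208.
Of these, 2200 is divisible by 100 but not 400, so not leap.
Leap years: 11 − 1 = 10.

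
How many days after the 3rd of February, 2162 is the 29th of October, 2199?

13782

Day-of-year of February 3, 2162: 34.
Day-of-year of October 29, 2199: 302.
2162 has 365 days, so 365 − 34 = 331 days remain in 2162.
Full years 2163–2198: 27 common + 9 leap = 27×365 + 9×366 = 13149 days.
Total: 331 + 13149 + 302 = 13782 days.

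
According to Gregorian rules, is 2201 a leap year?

No

2201 is not a leap year.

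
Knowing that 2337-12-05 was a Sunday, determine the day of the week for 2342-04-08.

December 5, 2337 → December 5, 2338: 365 days.
December 5, 2338 → December 5, 2339: 365 days.
December 5, 2339 → December 5, 2340: 366 days (2340 is a leap year).
December 5, 2340 → December 5, 2341: 365 days.
December 2341: 31 − 5 = 26 days remain.
Then January (31), February 2342 (28), March (31): 31 + 28 + 31 = 90 days.
April 1–8, 2342: 8 days.
Residual: 124 days.
Total: 1585 days.
1585 mod 7 = 3, so 3 days after Sunday is Wednesday.

Wednesday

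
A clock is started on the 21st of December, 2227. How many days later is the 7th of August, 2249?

Day-of-year of December 21, 2227: 355.
Day-of-year of August 7, 2249: 219.
2227 has 365 days, so 365 − 355 = 10 days remain in 2227.
Full years 2228–2248: 15 common + 6 leap = 15×365 + 6×366 = 7671 days.
Total: 10 + 7671 + 219 = 7900 days.

7900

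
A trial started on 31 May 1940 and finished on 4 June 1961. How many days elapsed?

Day-of-year of May 31, 1940: 152.
Day-of-year of June 4, 1961: 155.
1940 has 366 days, so 366 − 152 = 214 days remain in 1940.
Full years 1941–1960: 15 common + 5 leap = 15×365 + 5×366 = 7305 days.
Total: 214 + 7305 + 155 = 7674 days.

7674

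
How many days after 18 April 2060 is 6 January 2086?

Day-of-year of April 18, 2060: 109.
Day-of-year of January 6, 2086: 6.
2060 has 366 days, so 366 − 109 = 257 days remain in 2060.
Full years 2061–2085: 19 common + 6 leap = 19×365 + 6×366 = 9131 days.
Total: 257 + 9131 + 6 = 9394 days.

9394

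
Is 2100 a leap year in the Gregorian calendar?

2100 is not a leap year (divisible by 100 but not 400).

No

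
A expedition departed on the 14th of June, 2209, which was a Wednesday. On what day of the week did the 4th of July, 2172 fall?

Count forward from the earlier date (July 4, 2172) to the later (June 14, 2209):
Day-of-year of July 4, 2172: 186.
Day-of-year of June 14, 2209: 165.
2172 has 366 days, so 366 − 186 = 180 days remain in 2172.
Full years 2173–2208: 28 common + 8 leap = 28×365 + 8×366 = 13148 days.
Total: 180 + 13148 + 165 = 13493 days.
13493 mod 7 = 4, so 4 days before Wednesday is Saturday.

Saturday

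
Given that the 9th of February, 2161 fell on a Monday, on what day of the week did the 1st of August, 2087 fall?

Friday

Count forward from the earlier date (August 1, 2087) to the later (February 9, 2161):
From August 1, 2087 to August 1, 2160: 73 years, of which 18 contain a Feb 29 — 55×365 + 18×366 = 26663 days.
(2100 is not a leap year (divisible by 100 but not 400).)
August 2160: 31 − 1 = 30 days remain.
Then September (30), October (31), November (30), December (31), January (31): 30 + 31 + 30 + 31 + 31 = 153 days.
February 1–9, 2161: 9 days (2161 is not a leap year).
Residual: 192 days.
Total: 26855 days.
26855 mod 7 = 3, so 3 days before Monday is Friday.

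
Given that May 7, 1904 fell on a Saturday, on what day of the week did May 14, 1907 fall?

Tuesday

Day-of-year of May 7, 1904: 128.
Day-of-year of May 14, 1907: 134.
1904 has 366 days, so 366 − 128 = 238 days remain in 1904.
Full years: 1905: 365; 1906: 365. Sum = 730.
Total: 238 + 730 + 134 = 1102 days.
1102 mod 7 = 3, so 3 days after Saturday is Tuesday.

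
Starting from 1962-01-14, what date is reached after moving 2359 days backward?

1955-07-31

Count 2359 days before January 14, 1962:
Day-of-year of July 31, 1955: 212.
Day-of-year of January 14, 1962: 14.
1955 has 365 days, so 365 − 212 = 153 days remain in 1955.
Full years: 1956: 366; 1957: 365; 1958: 365; 1959: 365; 1960: 366; 1961: 365. Sum = 2192.
Total: 153 + 2192 + 14 = 2359 days.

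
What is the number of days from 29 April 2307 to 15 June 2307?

47

April 2307: 30 − 29 = 1 day remains.
Then May (31): 31 days.
June 1–15, 2307: 15 days.
Total: 1 + 31 + 15 = 47 days.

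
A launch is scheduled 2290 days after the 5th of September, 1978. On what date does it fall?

the 12th of December, 1984

Count 2290 days after September 5, 1978:
Day-of-year of September 5, 1978: 248.
Day-of-year of December 12, 1984: 347.
1978 has 365 days, so 365 − 248 = 117 days remain in 1978.
Full years: 1979: 365; 1980: 366; 1981: 365; 1982: 365; 1983: 365. Sum = 1826.
Total: 117 + 1826 + 347 = 2290 days.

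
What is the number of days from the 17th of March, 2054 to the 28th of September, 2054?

March 2054: 31 − 17 = 14 days remain.
Then April (30), May (31), June (30), July (31), August (31): 30 + 31 + 30 + 31 + 31 = 153 days.
September 1–28, 2054: 28 days.
Total: 14 + 153 + 28 = 195 days.

195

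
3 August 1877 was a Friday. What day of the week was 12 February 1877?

Count forward from the earlier date (February 12, 1877) to the later (August 3, 1877):
February 1877: 28 − 12 = 16 days remain (1877 is not a leap year, so February has 28 days).
Then March (31), April (30), May (31), June (30), July (31): 31 + 30 + 31 + 30 + 31 = 153 days.
August 1–3, 1877: 3 days.
Total: 16 + 153 + 3 = 172 days.
172 mod 7 = 4, so 4 days before Friday is Monday.

Monday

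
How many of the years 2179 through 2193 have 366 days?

4

Years divisible by 4 in [2179, 2193]: 2180, 2184, 2188, 2192.
No century exceptions apply. Count: 4.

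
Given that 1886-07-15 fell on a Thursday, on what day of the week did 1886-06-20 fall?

Sunday

Count forward from the earlier date (June 20, 1886) to the later (July 15, 1886):
June 1886: 30 − 20 = 10 days remain.
July 1–15, 1886: 15 days.
Total: 10 + 15 = 25 days.
25 mod 7 = 4, so 4 days before Thursday is Sunday.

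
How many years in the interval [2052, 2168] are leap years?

Years divisible by 4: 2052, 2056, …, 2168 — 30 in all.
Of these, 2100 is divisible by 100 but not 400, so not leap.
Leap years: 30 − 1 = 29.

29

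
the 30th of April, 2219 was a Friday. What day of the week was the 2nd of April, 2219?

Friday

Count forward from the earlier date (April 2, 2219) to the later (April 30, 2219):
Within April 2219: 30 − 2 = 28 days.
28 is a multiple of 7, so the 2nd of April, 2219 falls on the same weekday: Friday.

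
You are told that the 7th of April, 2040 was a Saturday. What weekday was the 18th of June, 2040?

Monday

April 2040: 30 − 7 = 23 days remain.
Then May (31): 31 days.
June 1–18, 2040: 18 days.
Total: 23 + 31 + 18 = 72 days.
72 mod 7 = 2, so 2 days after Saturday is Monday.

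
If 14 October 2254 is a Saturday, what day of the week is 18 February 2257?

Wednesday

Day-of-year of October 14, 2254: 287.
Day-of-year of February 18, 2257: 49.
2254 has 365 days, so 365 − 287 = 78 days remain in 2254.
Full years: 2255: 365; 2256: 366. Sum = 731.
Total: 78 + 731 + 49 = 858 days.
858 mod 7 = 4, so 4 days after Saturday is Wednesday.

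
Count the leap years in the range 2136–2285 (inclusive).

37

Years divisible by 4: 2136, 2140, …, 2284 — 38 in all.
Of these, 2200 is divisible by 100 but not 400, so not leap.
Leap years: 38 − 1 = 37.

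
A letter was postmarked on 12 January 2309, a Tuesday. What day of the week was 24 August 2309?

Tuesday

January 2309: 31 − 12 = 19 days remain.
Then February 2309 (28), March (31), April (30), May (31), June (30), July (31): 28 + 31 + 30 + 31 + 30 + 31 = 181 days.
August 1–24, 2309: 24 days.
Total: 19 + 181 + 24 = 224 days.
224 is a multiple of 7, so 24 August 2309 falls on the same weekday: Tuesday.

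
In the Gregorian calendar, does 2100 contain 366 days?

2100 is not a leap year (divisible by 100 but not 400).

No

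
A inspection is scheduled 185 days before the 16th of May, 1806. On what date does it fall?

the 12th of November, 1805

Count 185 days before May 16, 1806:
November 1805: 30 − 12 = 18 days remain.
Then December (31), January (31), February 1806 (28), March (31), April (30): 31 + 31 + 28 + 31 + 30 = 151 days.
May 1–16, 1806: 16 days.
Residual: 185 days.
Total: 185 days.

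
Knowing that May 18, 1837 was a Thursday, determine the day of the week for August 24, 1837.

Thursday

May 1837: 31 − 18 = 13 days remain.
Then June (30), July (31): 30 + 31 = 61 days.
August 1–24, 1837: 24 days.
Total: 13 + 61 + 24 = 98 days.
98 is a multiple of 7, so August 24, 1837 falls on the same weekday: Thursday.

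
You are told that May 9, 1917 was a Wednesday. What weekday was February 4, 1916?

Count forward from the earlier date (February 4, 1916) to the later (May 9, 1917):
February 1916: 29 − 4 = 25 days remain (1916 is a leap year, so February has 29 days).
Then 14 full months totalling 426 days.
May 1–9, 1917: 9 days.
Total: 25 + 426 + 9 = 460 days.
460 mod 7 = 5, so 5 days before Wednesday is Friday.

Friday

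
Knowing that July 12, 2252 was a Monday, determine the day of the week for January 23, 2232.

Monday

Count forward from the earlier date (January 23, 2232) to the later (July 12, 2252):
Day-of-year of January 23, 2232: 23.
Day-of-year of July 12, 2252: 194.
2232 has 366 days, so 366 − 23 = 343 days remain in 2232.
Full years 2233–2251: 15 common + 4 leap = 15×365 + 4×366 = 6939 days.
Total: 343 + 6939 + 194 = 7476 days.
7476 is a multiple of 7, so January 23, 2232 falls on the same weekday: Monday.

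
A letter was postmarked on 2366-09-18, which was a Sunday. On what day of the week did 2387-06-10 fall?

From September 18, 2366 to September 18, 2386: 20 years, of which 5 contain a Feb 29 — 15×365 + 5×366 = 7305 days.
September 2386: 30 − 18 = 12 days remain.
Then October (31), November (30), December (31), January (31), February 2387 (28), March (31), April (30), May (31): 31 + 30 + 31 + 31 + 28 + 31 + 30 + 31 = 243 days.
June 1–10, 2387: 10 days.
Residual: 265 days.
Total: 7570 days.
7570 mod 7 = 3, so 3 days after Sunday is Wednesday.

Wednesday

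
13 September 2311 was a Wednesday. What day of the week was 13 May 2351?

Sunday

From September 13, 2311 to September 13, 2350: 39 years, of which 10 contain a Feb 29 — 29×365 + 10×366 = 14245 days.
September 2350: 30 − 13 = 17 days remain.
Then October (31), November (30), December (31), January (31), February 2351 (28), March (31), April (30): 31 + 30 + 31 + 31 + 28 + 31 + 30 = 212 days.
May 1–13, 2351: 13 days.
Residual: 242 days.
Total: 14487 days.
14487 mod 7 = 4, so 4 days after Wednesday is Sunday.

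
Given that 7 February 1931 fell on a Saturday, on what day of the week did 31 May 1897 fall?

Monday

Count forward from the earlier date (May 31, 1897) to the later (February 7, 1931):
Day-of-year of May 31, 1897: 151.
Day-of-year of February 7, 1931: 38.
1897 has 365 days, so 365 − 151 = 214 days remain in 1897.
Full years 1898–1930: 26 common + 7 leap = 26×365 + 7×366 = 12052 days.
Total: 214 + 12052 + 38 = 12304 days.
12304 mod 7 = 5, so 5 days before Saturday is Monday.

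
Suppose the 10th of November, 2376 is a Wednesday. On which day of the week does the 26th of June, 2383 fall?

Sunday

Day-of-year of November 10, 2376: 315.
Day-of-year of June 26, 2383: 177.
2376 has 366 days, so 366 − 315 = 51 days remain in 2376.
Full years: 2377: 365; 2378: 365; 2379: 365; 2380: 366; 2381: 365; 2382: 365. Sum = 2191.
Total: 51 + 2191 + 177 = 2419 days.
2419 mod 7 = 4, so 4 days after Wednesday is Sunday.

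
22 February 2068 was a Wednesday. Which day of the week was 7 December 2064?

Count forward from the earlier date (December 7, 2064) to the later (February 22, 2068):
December 7, 2064 → December 7, 2065: 365 days.
December 7, 2065 → December 7, 2066: 365 days.
December 7, 2066 → December 7, 2067: 365 days.
December 2067: 31 − 7 = 24 days remain.
Then January (31): 31 days.
February 1–22, 2068: 22 days (2068 is a leap year).
Residual: 77 days.
Total: 1172 days.
1172 mod 7 = 3, so 3 days before Wednesday is Sunday.

Sunday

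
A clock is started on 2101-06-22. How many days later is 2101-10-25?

125

June 2101: 30 − 22 = 8 days remain.
Then July (31), August (31), September (30): 31 + 31 + 30 = 92 days.
October 1–25, 2101: 25 days.
Total: 8 + 92 + 25 = 125 days.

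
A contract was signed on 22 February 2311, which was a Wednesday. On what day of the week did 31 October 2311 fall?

Tuesday

February 2311: 28 − 22 = 6 days remain (2311 is not a leap year, so February has 28 days).
Then March (31), April (30), May (31), June (30), July (31), August (31), September (30): 31 + 30 + 31 + 30 + 31 + 31 + 30 = 214 days.
October 1–31, 2311: 31 days.
Total: 6 + 214 + 31 = 251 days.
251 mod 7 = 6, so 6 days after Wednesday is Tuesday.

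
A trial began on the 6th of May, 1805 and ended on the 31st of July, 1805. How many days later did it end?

May 1805: 31 − 6 = 25 days remain.
Then June (30): 30 days.
July 1–31, 1805: 31 days.
Total: 25 + 30 + 31 = 86 days.

86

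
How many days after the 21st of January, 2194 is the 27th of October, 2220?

9775

From January 21, 2194 to January 21, 2220: 26 years, of which 5 contain a Feb 29 — 21×365 + 5×366 = 9495 days.
(2200 is not a leap year (divisible by 100 but not 400).)
January 2220: 31 − 21 = 10 days remain.
Then February 2220 (29), March (31), April (30), May (31), June (30), July (31), August (31), September (30): 29 + 31 + 30 + 31 + 30 + 31 + 31 + 30 = 243 days.
October 1–27, 2220: 27 days.
Residual: 280 days.
Total: 9775 days.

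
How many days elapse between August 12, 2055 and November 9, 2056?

Day-of-year of August 12, 2055: 224.
Day-of-year of November 9, 2056: 314.
2055 has 365 days, so 365 − 224 = 141 days remain in 2055.
Total: 141 + 314 = 455 days.

455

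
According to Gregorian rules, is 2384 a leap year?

2384 is a leap year.

Yes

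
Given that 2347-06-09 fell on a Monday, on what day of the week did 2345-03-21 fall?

Count forward from the earlier date (March 21, 2345) to the later (June 9, 2347):
Day-of-year of March 21, 2345: 80.
Day-of-year of June 9, 2347: 160.
2345 has 365 days, so 365 − 80 = 285 days remain in 2345.
Full years: 2346: 365. Sum = 365.
Total: 285 + 365 + 160 = 810 days.
810 mod 7 = 5, so 5 days before Monday is Wednesday.

Wednesday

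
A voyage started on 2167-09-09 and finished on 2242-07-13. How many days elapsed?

From September 9, 2167 to September 9, 2241: 74 years, of which 18 contain a Feb 29 — 56×365 + 18×366 = 27028 days.
(2200 is not a leap year (divisible by 100 but not 400).)
September 2241: 30 − 9 = 21 days remain.
Then 9 full months totalling 273 days.
July 1–13, 2242: 13 days.
Residual: 307 days.
Total: 27335 days.

27335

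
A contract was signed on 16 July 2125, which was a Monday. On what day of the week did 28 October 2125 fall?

July 2125: 31 − 16 = 15 days remain.
Then August (31), September (30): 31 + 30 = 61 days.
October 1–28, 2125: 28 days.
Total: 15 + 61 + 28 = 104 days.
104 mod 7 = 6, so 6 days after Monday is Sunday.

Sunday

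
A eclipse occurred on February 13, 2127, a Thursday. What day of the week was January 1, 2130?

Sunday

February 13, 2127 → February 13, 2128: 365 days.
February 13, 2128 → February 13, 2129: 366 days (2128 is a leap year).
February 2129: 28 − 13 = 15 days remain (2129 is not a leap year, so February has 28 days).
Then 10 full months totalling 306 days.
January 1, 2130: 1 day.
Residual: 322 days.
Total: 1053 days.
1053 mod 7 = 3, so 3 days after Thursday is Sunday.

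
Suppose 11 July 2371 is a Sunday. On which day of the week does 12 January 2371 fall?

Count forward from the earlier date (January 12, 2371) to the later (July 11, 2371):
January 2371: 31 − 12 = 19 days remain.
Then February 2371 (28), March (31), April (30), May (31), June (30): 28 + 31 + 30 + 31 + 30 = 150 days.
July 1–11, 2371: 11 days.
Total: 19 + 150 + 11 = 180 days.
180 mod 7 = 5, so 5 days before Sunday is Tuesday.

Tuesday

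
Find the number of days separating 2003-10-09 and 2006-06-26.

October 9, 2003 → October 9, 2004: 366 days (2004 is a leap year).
October 9, 2004 → October 9, 2005: 365 days.
October 2005: 31 − 9 = 22 days remain.
Then November (30), December (31), January (31), February 2006 (28), March (31), April (30), May (31): 30 + 31 + 31 + 28 + 31 + 30 + 31 = 212 days.
June 1–26, 2006: 26 days.
Residual: 260 days.
Total: 991 days.

991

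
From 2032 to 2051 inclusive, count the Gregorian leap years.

Years divisible by 4 in [2032, 2051]: 2032, 2036, 2040, 2044, 2048.
No century exceptions apply. Count: 5.

5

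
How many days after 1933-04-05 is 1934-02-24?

325

April 1933: 30 − 5 = 25 days remain.
Then 9 full months totalling 276 days.
February 1–24, 1934: 24 days (1934 is not a leap year).
Residual: 325 days.
Total: 325 days.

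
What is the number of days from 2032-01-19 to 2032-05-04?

January 2032: 31 − 19 = 12 days remain.
Then February 2032 (29), March (31), April (30): 29 + 31 + 30 = 90 days.
May 1–4, 2032: 4 days.
Total: 12 + 90 + 4 = 106 days.

106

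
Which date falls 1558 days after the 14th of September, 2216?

the 20th of December, 2220

Count 1558 days after September 14, 2216:
September 14, 2216 → September 14, 2217: 365 days.
September 14, 2217 → September 14, 2218: 365 days.
September 14, 2218 → September 14, 2219: 365 days.
September 14, 2219 → September 14, 2220: 366 days (2220 is a leap year).
September 2220: 30 − 14 = 16 days remain.
Then October (31), November (30): 31 + 30 = 61 days.
December 1–20, 2220: 20 days.
Residual: 97 days.
Total: 1558 days.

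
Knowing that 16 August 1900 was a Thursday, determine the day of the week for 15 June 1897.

Tuesday

Count forward from the earlier date (June 15, 1897) to the later (August 16, 1900):
June 15, 1897 → June 15, 1898: 365 days.
June 15, 1898 → June 15, 1899: 365 days.
June 15, 1899 → June 15, 1900: 365 days (1900 is not a leap year (divisible by 100 but not 400)).
June 1900: 30 − 15 = 15 days remain.
Then July (31): 31 days.
August 1–16, 1900: 16 days.
Residual: 62 days.
Total: 1157 days.
1157 mod 7 = 2, so 2 days before Thursday is Tuesday.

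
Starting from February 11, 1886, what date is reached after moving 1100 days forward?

February 15, 1889

Count 1100 days after February 11, 1886:
Day-of-year of February 11, 1886: 42.
Day-of-year of February 15, 1889: 46.
1886 has 365 days, so 365 − 42 = 323 days remain in 1886.
Full years: 1887: 365; 1888: 366. Sum = 731.
Total: 323 + 731 + 46 = 1100 days.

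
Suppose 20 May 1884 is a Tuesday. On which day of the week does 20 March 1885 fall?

Day-of-year of May 20, 1884: 141.
Day-of-year of March 20, 1885: 79.
1884 has 366 days, so 366 − 141 = 225 days remain in 1884.
Total: 225 + 79 = 304 days.
304 mod 7 = 3, so 3 days after Tuesday is Friday.

Friday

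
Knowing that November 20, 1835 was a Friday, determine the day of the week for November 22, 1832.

Count forward from the earlier date (November 22, 1832) to the later (November 20, 1835):
November 22, 1832 → November 22, 1833: 365 days.
November 22, 1833 → November 22, 1834: 365 days.
November 1834: 30 − 22 = 8 days remain.
Then 11 full months totalling 335 days.
November 1–20, 1835: 20 days.
Residual: 363 days.
Total: 1093 days.
1093 mod 7 = 1, so 1 day before Friday is Thursday.

Thursday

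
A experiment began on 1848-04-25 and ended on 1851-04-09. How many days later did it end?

April 25, 1848 → April 25, 1849: 365 days.
April 25, 1849 → April 25, 1850: 365 days.
April 1850: 30 − 25 = 5 days remain.
Then 11 full months totalling 335 days.
April 1–9, 1851: 9 days.
Residual: 349 days.
Total: 1079 days.

1079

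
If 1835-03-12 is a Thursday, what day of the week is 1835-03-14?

Saturday

Within March 1835: 14 − 12 = 2 days.
2 mod 7 = 2, so 2 days after Thursday is Saturday.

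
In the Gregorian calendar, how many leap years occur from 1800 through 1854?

Years divisible by 4: 1800, 1804, …, 1852 — 14 in all.
Of these, 1800 is divisible by 100 but not 400, so not leap.
Leap years: 14 − 1 = 13.

13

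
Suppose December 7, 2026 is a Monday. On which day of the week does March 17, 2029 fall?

Saturday

Day-of-year of December 7, 2026: 341.
Day-of-year of March 17, 2029: 76.
2026 has 365 days, so 365 − 341 = 24 days remain in 2026.
Full years: 2027: 365; 2028: 366. Sum = 731.
Total: 24 + 731 + 76 = 831 days.
831 mod 7 = 5, so 5 days after Monday is Saturday.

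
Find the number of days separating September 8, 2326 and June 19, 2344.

6494

Day-of-year of September 8, 2326: 251.
Day-of-year of June 19, 2344: 171.
2326 has 365 days, so 365 − 251 = 114 days remain in 2326.
Full years 2327–2343: 13 common + 4 leap = 13×365 + 4×366 = 6209 days.
Total: 114 + 6209 + 171 = 6494 days.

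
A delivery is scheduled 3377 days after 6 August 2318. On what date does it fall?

4 November 2327

Count 3377 days after August 6, 2318:
From August 6, 2318 to August 6, 2327: 9 years, of which 2 contain a Feb 29 — 7×365 + 2×366 = 3287 days.
August 2327: 31 − 6 = 25 days remain.
Then September (30), October (31): 30 + 31 = 61 days.
November 1–4, 2327: 4 days.
Residual: 90 days.
Total: 3377 days.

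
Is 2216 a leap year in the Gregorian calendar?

Yes

2216 is a leap year.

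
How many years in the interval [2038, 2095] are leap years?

14

Years divisible by 4: 2040, 2044, …, 2092 — 14 in all.
No century exceptions apply. Count: 14.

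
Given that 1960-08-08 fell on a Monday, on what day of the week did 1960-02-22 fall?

Monday

Count forward from the earlier date (February 22, 1960) to the later (August 8, 1960):
February 1960: 29 − 22 = 7 days remain (1960 is a leap year, so February has 29 days).
Then March (31), April (30), May (31), June (30), July (31): 31 + 30 + 31 + 30 + 31 = 153 days.
August 1–8, 1960: 8 days.
Total: 7 + 153 + 8 = 168 days.
168 is a multiple of 7, so 1960-02-22 falls on the same weekday: Monday.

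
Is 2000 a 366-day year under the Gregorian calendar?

2000 is a leap year (divisible by 400).

Yes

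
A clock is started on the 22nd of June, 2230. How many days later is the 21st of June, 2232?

June 2230: 30 − 22 = 8 days remain.
Then 23 full months totalling 701 days.
June 1–21, 2232: 21 days.
Total: 8 + 701 + 21 = 730 days.

730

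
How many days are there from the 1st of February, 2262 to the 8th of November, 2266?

Day-of-year of February 1, 2262: 32.
Day-of-year of November 8, 2266: 312.
2262 has 365 days, so 365 − 32 = 333 days remain in 2262.
Full years: 2263: 365; 2264: 366; 2265: 365. Sum = 1096.
Total: 333 + 1096 + 312 = 1741 days.

1741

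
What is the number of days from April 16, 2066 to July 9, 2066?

84

April 2066: 30 − 16 = 14 days remain.
Then May (31), June (30): 31 + 30 = 61 days.
July 1–9, 2066: 9 days.
Total: 14 + 61 + 9 = 84 days.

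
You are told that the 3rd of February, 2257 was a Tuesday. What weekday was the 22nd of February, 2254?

Wednesday

Count forward from the earlier date (February 22, 2254) to the later (February 3, 2257):
Day-of-year of February 22, 2254: 53.
Day-of-year of February 3, 2257: 34.
2254 has 365 days, so 365 − 53 = 312 days remain in 2254.
Full years: 2255: 365; 2256: 366. Sum = 731.
Total: 312 + 731 + 34 = 1077 days.
1077 mod 7 = 6, so 6 days before Tuesday is Wednesday.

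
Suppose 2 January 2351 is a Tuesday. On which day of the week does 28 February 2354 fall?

Sunday

January 2, 2351 → January 2, 2352: 365 days.
January 2, 2352 → January 2, 2353: 366 days (2352 is a leap year).
January 2, 2353 → January 2, 2354: 365 days.
January 2354: 31 − 2 = 29 days remain.
February 1–28, 2354: 28 days (2354 is not a leap year).
Residual: 57 days.
Total: 1153 days.
1153 mod 7 = 5, so 5 days after Tuesday is Sunday.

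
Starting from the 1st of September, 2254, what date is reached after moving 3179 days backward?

the 18th of December, 2245

Count 3179 days before September 1, 2254:
From December 18, 2245 to December 18, 2253: 8 years, of which 2 contain a Feb 29 — 6×365 + 2×366 = 2922 days.
December 2253: 31 − 18 = 13 days remain.
Then January (31), February 2254 (28), March (31), April (30), May (31), June (30), July (31), August (31): 31 + 28 + 31 + 30 + 31 + 30 + 31 + 31 = 243 days.
September 1, 2254: 1 day.
Residual: 257 days.
Total: 3179 days.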